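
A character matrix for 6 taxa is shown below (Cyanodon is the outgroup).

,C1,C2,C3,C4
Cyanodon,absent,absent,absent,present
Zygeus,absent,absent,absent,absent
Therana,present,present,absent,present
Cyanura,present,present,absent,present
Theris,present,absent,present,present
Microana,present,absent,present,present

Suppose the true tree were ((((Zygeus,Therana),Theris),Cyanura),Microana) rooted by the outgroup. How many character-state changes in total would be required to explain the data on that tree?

7

Map each character onto ((((Zygeus,Therana),Theris),Cyanura),Microana) (rooted by Cyanodon) and count the minimum state changes it requires (Fitch parsimony):
C1: 2; C2: 2; C3: 2; C4: 1.
Total tree length = 7.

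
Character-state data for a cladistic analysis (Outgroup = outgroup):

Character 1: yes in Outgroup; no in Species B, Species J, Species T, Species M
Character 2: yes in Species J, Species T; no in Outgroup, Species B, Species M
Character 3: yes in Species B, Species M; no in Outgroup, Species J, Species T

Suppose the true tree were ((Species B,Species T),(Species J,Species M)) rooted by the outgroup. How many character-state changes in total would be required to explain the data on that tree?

Map each character onto ((Species B,Species T),(Species J,Species M)) (rooted by Outgroup) and count the minimum state changes it requires (Fitch parsimony):
Character 1: 1; Character 2: 2; Character 3: 2.
Total tree length = 5.

5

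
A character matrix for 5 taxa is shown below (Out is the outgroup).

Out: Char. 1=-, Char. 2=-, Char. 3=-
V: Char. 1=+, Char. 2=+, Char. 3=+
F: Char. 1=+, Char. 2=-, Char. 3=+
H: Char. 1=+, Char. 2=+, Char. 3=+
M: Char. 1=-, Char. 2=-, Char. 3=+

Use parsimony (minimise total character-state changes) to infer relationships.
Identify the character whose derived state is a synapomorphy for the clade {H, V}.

Char. 2

The outgroup has state '-' for every character, so '+' is the derived state throughout.
Char. 1 (derived state '+') is shared by F, H, and V — a synapomorphy uniting that clade.
Char. 2: derived state '+' in H and V only — synapomorphy for {H, V}.
All ingroup taxa share the derived state '+' for Char. 3; it defines the ingroup but does not resolve relationships within it.
Most parsimonious ingroup topology: (((V,H),F),M).
The clade {H, V} is supported by Char. 2: its derived state '+' occurs in exactly those taxa and in no other taxon (including the outgroup).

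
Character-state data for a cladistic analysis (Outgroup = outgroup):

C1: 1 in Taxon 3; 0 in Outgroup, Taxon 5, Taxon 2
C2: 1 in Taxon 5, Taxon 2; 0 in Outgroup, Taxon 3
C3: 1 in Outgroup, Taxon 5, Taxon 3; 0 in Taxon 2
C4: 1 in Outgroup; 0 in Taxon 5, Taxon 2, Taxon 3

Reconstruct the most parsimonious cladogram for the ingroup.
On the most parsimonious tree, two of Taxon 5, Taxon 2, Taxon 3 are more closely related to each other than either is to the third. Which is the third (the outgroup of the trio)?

Character polarity is set by the outgroup: the derived state is whichever differs from the outgroup's state, so for C3, C4 the derived state is '0', and for the remaining characters it is '1'.
C1 (derived state '1') is unique to Taxon 3 (autapomorphy; uninformative for grouping).
C2 (derived state '1') is shared by Taxon 2 and Taxon 5 — a synapomorphy uniting that clade.
C3 (derived state '0') is unique to Taxon 2 (autapomorphy; uninformative for grouping).
C4 (derived state '0') is shared by all ingroup taxa — unites the whole ingroup.
Most parsimonious ingroup topology: ((Taxon 5,Taxon 2),Taxon 3).
Taxon 5 and Taxon 2 share a more recent common ancestor with each other than either does with Taxon 3, so Taxon 3 is the least closely related of the three.

Taxon 3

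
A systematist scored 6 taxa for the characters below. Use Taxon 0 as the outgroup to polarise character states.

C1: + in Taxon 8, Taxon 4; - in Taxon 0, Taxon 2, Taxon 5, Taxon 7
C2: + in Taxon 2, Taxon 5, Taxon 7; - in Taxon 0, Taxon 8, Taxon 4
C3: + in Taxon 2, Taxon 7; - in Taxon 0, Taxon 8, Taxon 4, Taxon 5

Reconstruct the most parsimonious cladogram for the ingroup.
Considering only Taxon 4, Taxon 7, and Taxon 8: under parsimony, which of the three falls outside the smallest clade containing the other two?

Taxon 7

The outgroup has state '-' for every character, so '+' is the derived state throughout.
Only Taxon 4 and Taxon 8 show the derived state '+' for C1, supporting them as a clade.
C2 (derived state '+') is shared by Taxon 2, Taxon 5, and Taxon 7 — a synapomorphy uniting that clade.
C3: derived state '+' in Taxon 2 and Taxon 7 only — synapomorphy for {Taxon 2, Taxon 7}.
Most parsimonious ingroup topology: (((Taxon 2,Taxon 7),Taxon 5),(Taxon 8,Taxon 4)).
Taxon 4 and Taxon 8 share a more recent common ancestor with each other than either does with Taxon 7, so Taxon 7 is the least closely related of the three.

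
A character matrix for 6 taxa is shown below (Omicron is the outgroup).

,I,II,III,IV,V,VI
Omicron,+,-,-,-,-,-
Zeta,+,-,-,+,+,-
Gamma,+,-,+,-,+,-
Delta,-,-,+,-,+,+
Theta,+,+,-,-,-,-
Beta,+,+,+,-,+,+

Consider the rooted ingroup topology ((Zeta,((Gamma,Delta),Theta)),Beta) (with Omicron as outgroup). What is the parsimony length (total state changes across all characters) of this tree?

Map each character onto ((Zeta,((Gamma,Delta),Theta)),Beta) (rooted by Omicron) and count the minimum state changes it requires (Fitch parsimony):
I: 1; II: 2; III: 2; IV: 1; V: 2; VI: 2.
Total tree length = 10.

10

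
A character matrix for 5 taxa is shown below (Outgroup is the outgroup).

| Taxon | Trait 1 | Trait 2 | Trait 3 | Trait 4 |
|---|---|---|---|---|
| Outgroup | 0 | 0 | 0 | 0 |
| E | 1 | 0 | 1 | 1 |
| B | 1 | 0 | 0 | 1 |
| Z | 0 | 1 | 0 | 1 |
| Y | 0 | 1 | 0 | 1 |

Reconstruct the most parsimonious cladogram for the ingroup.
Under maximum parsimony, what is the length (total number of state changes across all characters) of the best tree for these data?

4

The outgroup has state '0' for every character, so '1' is the derived state throughout.
Trait 1 (derived state '1') is shared by B and E — a synapomorphy uniting that clade.
Only Y and Z show the derived state '1' for Trait 2, supporting them as a clade.
Trait 3 (derived state '1') is unique to E (autapomorphy; uninformative for grouping).
All ingroup taxa share the derived state '1' for Trait 4; it defines the ingroup but does not resolve relationships within it.
Most parsimonious ingroup topology: ((E,B),(Z,Y)).
Changes per character on this tree: Trait 1: 1; Trait 2: 1; Trait 3: 1; Trait 4: 1.
Total = 4.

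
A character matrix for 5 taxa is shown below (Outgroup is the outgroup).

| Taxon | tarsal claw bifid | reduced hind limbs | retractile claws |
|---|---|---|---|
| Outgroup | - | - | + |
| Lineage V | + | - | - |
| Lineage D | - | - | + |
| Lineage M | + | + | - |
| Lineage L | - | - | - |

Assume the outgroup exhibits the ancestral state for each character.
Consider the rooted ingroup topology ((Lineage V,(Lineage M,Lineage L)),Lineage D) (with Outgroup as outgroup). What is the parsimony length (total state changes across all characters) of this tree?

4

Map each character onto ((Lineage V,(Lineage M,Lineage L)),Lineage D) (rooted by Outgroup) and count the minimum state changes it requires (Fitch parsimony):
tarsal claw bifid: 2; reduced hind limbs: 1; retractile claws: 1.
Total tree length = 4.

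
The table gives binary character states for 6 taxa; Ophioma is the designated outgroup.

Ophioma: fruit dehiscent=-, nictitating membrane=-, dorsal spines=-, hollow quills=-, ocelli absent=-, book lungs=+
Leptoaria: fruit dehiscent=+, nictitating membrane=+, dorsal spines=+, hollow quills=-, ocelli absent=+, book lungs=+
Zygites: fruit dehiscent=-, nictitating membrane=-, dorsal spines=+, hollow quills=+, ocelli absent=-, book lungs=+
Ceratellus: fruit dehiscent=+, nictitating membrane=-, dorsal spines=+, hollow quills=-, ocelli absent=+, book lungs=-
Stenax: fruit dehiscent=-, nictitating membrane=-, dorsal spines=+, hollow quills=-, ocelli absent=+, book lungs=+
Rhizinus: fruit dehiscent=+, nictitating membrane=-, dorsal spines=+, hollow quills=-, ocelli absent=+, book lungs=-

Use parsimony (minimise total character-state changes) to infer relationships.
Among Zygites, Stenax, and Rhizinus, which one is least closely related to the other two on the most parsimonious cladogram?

Character polarity is set by the outgroup: the derived state is whichever differs from the outgroup's state, so for book lungs the derived state is '-', and for the remaining characters it is '+'.
fruit dehiscent (derived state '+') is shared by Ceratellus, Leptoaria, and Rhizinus — a synapomorphy uniting that clade.
nictitating membrane (derived state '+') is unique to Leptoaria (autapomorphy; uninformative for grouping).
All ingroup taxa share the derived state '+' for dorsal spines; it defines the ingroup but does not resolve relationships within it.
hollow quills: derived state '+' in Zygites only — an autapomorphy, so it tells us nothing about relationships among taxa.
ocelli absent: derived state '+' in Ceratellus, Leptoaria, Rhizinus, and Stenax only — synapomorphy for {Ceratellus, Leptoaria, Rhizinus, Stenax}.
book lungs (derived state '-') is shared by Ceratellus and Rhizinus — a synapomorphy uniting that clade.
Most parsimonious ingroup topology: ((((Rhizinus,Ceratellus),Leptoaria),Stenax),Zygites).
Stenax and Rhizinus share a more recent common ancestor with each other than either does with Zygites, so Zygites is the least closely related of the three.

Zygites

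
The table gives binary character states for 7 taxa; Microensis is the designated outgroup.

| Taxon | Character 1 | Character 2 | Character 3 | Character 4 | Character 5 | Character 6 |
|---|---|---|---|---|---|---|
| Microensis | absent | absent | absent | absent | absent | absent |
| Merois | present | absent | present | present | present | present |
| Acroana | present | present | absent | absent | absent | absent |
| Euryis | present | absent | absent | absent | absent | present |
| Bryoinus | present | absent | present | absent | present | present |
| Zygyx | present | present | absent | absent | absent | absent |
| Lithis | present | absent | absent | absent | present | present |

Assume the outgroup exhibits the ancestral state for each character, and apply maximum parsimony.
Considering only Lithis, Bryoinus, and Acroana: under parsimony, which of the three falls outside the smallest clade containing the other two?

The outgroup has state 'absent' for every character, so 'present' is the derived state throughout.
All ingroup taxa share the derived state 'present' for Character 1; it defines the ingroup but does not resolve relationships within it.
Only Acroana and Zygyx show the derived state 'present' for Character 2, supporting them as a clade.
Character 3 (derived state 'present') is shared by Bryoinus and Merois — a synapomorphy uniting that clade.
Character 4 (derived state 'present') is unique to Merois (autapomorphy; uninformative for grouping).
Only Bryoinus, Lithis, and Merois show the derived state 'present' for Character 5, supporting them as a clade.
Only Bryoinus, Euryis, Lithis, and Merois show the derived state 'present' for Character 6, supporting them as a clade.
Most parsimonious ingroup topology: ((((Merois,Bryoinus),Lithis),Euryis),(Acroana,Zygyx)).
Lithis and Bryoinus share a more recent common ancestor with each other than either does with Acroana, so Acroana is the least closely related of the three.

Acroana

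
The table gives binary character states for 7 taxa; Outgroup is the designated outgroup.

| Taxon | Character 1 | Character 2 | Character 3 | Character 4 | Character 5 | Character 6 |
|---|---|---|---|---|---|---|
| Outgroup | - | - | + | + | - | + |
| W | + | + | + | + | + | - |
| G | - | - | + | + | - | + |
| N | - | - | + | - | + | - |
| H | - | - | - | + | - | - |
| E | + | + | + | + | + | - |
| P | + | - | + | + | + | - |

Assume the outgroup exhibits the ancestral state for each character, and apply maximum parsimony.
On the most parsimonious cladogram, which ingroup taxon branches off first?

Character polarity is set by the outgroup: the derived state is whichever differs from the outgroup's state, so for Character 3, Character 4, Character 6 the derived state is '-', and for the remaining characters it is '+'.
Character 1 (derived state '+') is shared by E, P, and W — a synapomorphy uniting that clade.
Character 2 (derived state '+') is shared by E and W — a synapomorphy uniting that clade.
Character 3: derived state '-' in H only — an autapomorphy, so it tells us nothing about relationships among taxa.
Character 4 (derived state '-') is unique to N (autapomorphy; uninformative for grouping).
Only E, N, P, and W show the derived state '+' for Character 5, supporting them as a clade.
Only E, H, N, P, and W show the derived state '-' for Character 6, supporting them as a clade.
Most parsimonious ingroup topology: (((((W,E),P),N),H),G).
G is sister to the clade containing all other ingroup taxa, so it is the earliest-diverging (most basal) ingroup lineage.

G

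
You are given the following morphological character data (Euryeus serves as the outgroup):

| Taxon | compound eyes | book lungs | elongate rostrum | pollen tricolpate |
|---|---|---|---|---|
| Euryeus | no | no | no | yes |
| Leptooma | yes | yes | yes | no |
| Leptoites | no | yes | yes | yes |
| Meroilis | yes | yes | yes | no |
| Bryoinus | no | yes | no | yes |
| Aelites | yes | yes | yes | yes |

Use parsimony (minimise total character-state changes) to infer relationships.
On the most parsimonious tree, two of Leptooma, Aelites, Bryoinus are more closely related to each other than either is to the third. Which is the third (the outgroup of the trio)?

Character polarity is set by the outgroup: the derived state is whichever differs from the outgroup's state, so for pollen tricolpate the derived state is 'no', and for the remaining characters it is 'yes'.
compound eyes: derived state 'yes' in Aelites, Leptooma, and Meroilis only — synapomorphy for {Aelites, Leptooma, Meroilis}.
book lungs (derived state 'yes') is shared by all ingroup taxa — unites the whole ingroup.
Only Aelites, Leptoites, Leptooma, and Meroilis show the derived state 'yes' for elongate rostrum, supporting them as a clade.
pollen tricolpate: derived state 'no' in Leptooma and Meroilis only — synapomorphy for {Leptooma, Meroilis}.
Most parsimonious ingroup topology: ((((Leptooma,Meroilis),Aelites),Leptoites),Bryoinus).
Aelites and Leptooma share a more recent common ancestor with each other than either does with Bryoinus, so Bryoinus is the least closely related of the three.

Bryoinus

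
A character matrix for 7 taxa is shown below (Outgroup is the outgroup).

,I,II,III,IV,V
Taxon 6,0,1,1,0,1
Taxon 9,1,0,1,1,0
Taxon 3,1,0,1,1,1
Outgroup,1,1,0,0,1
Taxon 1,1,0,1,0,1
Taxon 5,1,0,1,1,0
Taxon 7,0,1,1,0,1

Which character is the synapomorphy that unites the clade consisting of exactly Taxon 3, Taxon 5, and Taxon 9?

IV

Character polarity is set by the outgroup: the derived state is whichever differs from the outgroup's state, so for I, II, V the derived state is '0', and for the remaining characters it is '1'.
Only Taxon 6 and Taxon 7 show the derived state '0' for I, supporting them as a clade.
Only Taxon 1, Taxon 3, Taxon 5, and Taxon 9 show the derived state '0' for II, supporting them as a clade.
All ingroup taxa share the derived state '1' for III; it defines the ingroup but does not resolve relationships within it.
IV (derived state '1') is shared by Taxon 3, Taxon 5, and Taxon 9 — a synapomorphy uniting that clade.
V (derived state '0') is shared by Taxon 5 and Taxon 9 — a synapomorphy uniting that clade.
Most parsimonious ingroup topology: ((Taxon 6,Taxon 7),(((Taxon 5,Taxon 9),Taxon 3),Taxon 1)).
The clade {Taxon 3, Taxon 5, Taxon 9} is supported by IV: its derived state '1' occurs in exactly those taxa and in no other taxon (including the outgroup).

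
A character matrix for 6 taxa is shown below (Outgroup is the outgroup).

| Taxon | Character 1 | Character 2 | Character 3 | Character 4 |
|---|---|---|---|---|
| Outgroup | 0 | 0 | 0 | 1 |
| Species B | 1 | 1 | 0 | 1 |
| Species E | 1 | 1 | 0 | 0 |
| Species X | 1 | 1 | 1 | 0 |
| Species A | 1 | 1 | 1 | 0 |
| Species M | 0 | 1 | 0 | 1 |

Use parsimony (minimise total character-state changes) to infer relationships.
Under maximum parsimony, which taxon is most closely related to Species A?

Species X

Character polarity is set by the outgroup: the derived state is whichever differs from the outgroup's state, so for Character 4 the derived state is '0', and for the remaining characters it is '1'.
Character 1 (derived state '1') is shared by Species A, Species B, Species E, and Species X — a synapomorphy uniting that clade.
Character 2 (derived state '1') is shared by all ingroup taxa — unites the whole ingroup.
Character 3: derived state '1' in Species A and Species X only — synapomorphy for {Species A, Species X}.
Character 4: derived state '0' in Species A, Species E, and Species X only — synapomorphy for {Species A, Species E, Species X}.
Most parsimonious ingroup topology: ((Species B,(Species E,(Species X,Species A))),Species M).
Species A and Species X form a cherry on this tree, so they are sister taxa.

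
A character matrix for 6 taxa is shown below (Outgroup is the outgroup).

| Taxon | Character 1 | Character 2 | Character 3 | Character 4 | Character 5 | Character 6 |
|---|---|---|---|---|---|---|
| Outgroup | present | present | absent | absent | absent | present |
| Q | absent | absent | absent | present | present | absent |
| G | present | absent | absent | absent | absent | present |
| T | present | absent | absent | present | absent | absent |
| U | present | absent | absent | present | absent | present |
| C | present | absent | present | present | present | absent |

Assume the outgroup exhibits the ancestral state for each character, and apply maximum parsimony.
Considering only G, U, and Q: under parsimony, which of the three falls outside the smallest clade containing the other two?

G

Character polarity is set by the outgroup: the derived state is whichever differs from the outgroup's state, so for Character 1, Character 2, Character 6 the derived state is 'absent', and for the remaining characters it is 'present'.
Character 1 (derived state 'absent') is unique to Q (autapomorphy; uninformative for grouping).
Character 2 (derived state 'absent') is shared by all ingroup taxa — unites the whole ingroup.
Character 3: derived state 'present' in C only — an autapomorphy, so it tells us nothing about relationships among taxa.
Character 4 (derived state 'present') is shared by C, Q, T, and U — a synapomorphy uniting that clade.
Only C and Q show the derived state 'present' for Character 5, supporting them as a clade.
Only C, Q, and T show the derived state 'absent' for Character 6, supporting them as a clade.
Most parsimonious ingroup topology: ((((Q,C),T),U),G).
U and Q share a more recent common ancestor with each other than either does with G, so G is the least closely related of the three.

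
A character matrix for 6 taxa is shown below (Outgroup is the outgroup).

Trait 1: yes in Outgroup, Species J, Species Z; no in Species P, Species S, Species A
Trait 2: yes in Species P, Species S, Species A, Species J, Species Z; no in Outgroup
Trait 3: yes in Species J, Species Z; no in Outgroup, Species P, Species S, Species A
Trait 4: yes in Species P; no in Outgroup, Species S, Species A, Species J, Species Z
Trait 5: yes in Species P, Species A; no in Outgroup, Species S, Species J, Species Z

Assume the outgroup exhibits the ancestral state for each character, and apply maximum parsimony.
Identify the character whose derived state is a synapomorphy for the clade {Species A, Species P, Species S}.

Trait 1

Character polarity is set by the outgroup: the derived state is whichever differs from the outgroup's state, so for Trait 1 the derived state is 'no', and for the remaining characters it is 'yes'.
Only Species A, Species P, and Species S show the derived state 'no' for Trait 1, supporting them as a clade.
All ingroup taxa share the derived state 'yes' for Trait 2; it defines the ingroup but does not resolve relationships within it.
Trait 3 (derived state 'yes') is shared by Species J and Species Z — a synapomorphy uniting that clade.
Trait 4: derived state 'yes' in Species P only — an autapomorphy, so it tells us nothing about relationships among taxa.
Trait 5 (derived state 'yes') is shared by Species A and Species P — a synapomorphy uniting that clade.
Most parsimonious ingroup topology: (((Species P,Species A),Species S),(Species J,Species Z)).
The clade {Species A, Species P, Species S} is supported by Trait 1: its derived state 'no' occurs in exactly those taxa and in no other taxon (including the outgroup).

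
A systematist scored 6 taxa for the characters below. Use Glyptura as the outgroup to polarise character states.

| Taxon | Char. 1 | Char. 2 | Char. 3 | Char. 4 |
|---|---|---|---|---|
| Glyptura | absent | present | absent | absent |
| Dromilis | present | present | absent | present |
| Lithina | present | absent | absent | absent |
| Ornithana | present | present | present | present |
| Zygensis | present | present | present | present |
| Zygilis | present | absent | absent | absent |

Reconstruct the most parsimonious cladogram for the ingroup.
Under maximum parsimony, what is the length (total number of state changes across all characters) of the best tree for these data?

Character polarity is set by the outgroup: the derived state is whichever differs from the outgroup's state, so for Char. 2 the derived state is 'absent', and for the remaining characters it is 'present'.
All ingroup taxa share the derived state 'present' for Char. 1; it defines the ingroup but does not resolve relationships within it.
Only Lithina and Zygilis show the derived state 'absent' for Char. 2, supporting them as a clade.
Char. 3 (derived state 'present') is shared by Ornithana and Zygensis — a synapomorphy uniting that clade.
Char. 4 (derived state 'present') is shared by Dromilis, Ornithana, and Zygensis — a synapomorphy uniting that clade.
Most parsimonious ingroup topology: ((Dromilis,(Ornithana,Zygensis)),(Lithina,Zygilis)).
Changes per character on this tree: Char. 1: 1; Char. 2: 1; Char. 3: 1; Char. 4: 1.
Total = 4.

4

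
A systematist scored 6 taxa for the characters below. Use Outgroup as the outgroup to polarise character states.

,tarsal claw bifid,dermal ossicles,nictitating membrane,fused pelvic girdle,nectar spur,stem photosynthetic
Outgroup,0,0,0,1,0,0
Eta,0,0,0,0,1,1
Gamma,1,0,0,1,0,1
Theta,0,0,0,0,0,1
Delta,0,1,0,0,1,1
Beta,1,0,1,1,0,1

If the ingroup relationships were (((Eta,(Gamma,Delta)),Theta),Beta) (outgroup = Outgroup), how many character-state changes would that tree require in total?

9

Map each character onto (((Eta,(Gamma,Delta)),Theta),Beta) (rooted by Outgroup) and count the minimum state changes it requires (Fitch parsimony):
tarsal claw bifid: 2; dermal ossicles: 1; nictitating membrane: 1; fused pelvic girdle: 2; nectar spur: 2; stem photosynthetic: 1.
Total tree length = 9.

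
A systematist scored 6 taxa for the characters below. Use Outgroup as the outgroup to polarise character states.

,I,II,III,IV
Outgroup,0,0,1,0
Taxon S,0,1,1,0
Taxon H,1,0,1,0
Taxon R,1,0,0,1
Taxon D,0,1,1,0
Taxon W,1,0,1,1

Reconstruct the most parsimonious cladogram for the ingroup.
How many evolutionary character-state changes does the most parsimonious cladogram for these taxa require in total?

Character polarity is set by the outgroup: the derived state is whichever differs from the outgroup's state, so for III the derived state is '0', and for the remaining characters it is '1'.
Only Taxon H, Taxon R, and Taxon W show the derived state '1' for I, supporting them as a clade.
II: derived state '1' in Taxon D and Taxon S only — synapomorphy for {Taxon D, Taxon S}.
III (derived state '0') is unique to Taxon R (autapomorphy; uninformative for grouping).
IV: derived state '1' in Taxon R and Taxon W only — synapomorphy for {Taxon R, Taxon W}.
Most parsimonious ingroup topology: ((Taxon S,Taxon D),(Taxon H,(Taxon R,Taxon W))).
Changes per character on this tree: I: 1; II: 1; III: 1; IV: 1.
Total = 4.

4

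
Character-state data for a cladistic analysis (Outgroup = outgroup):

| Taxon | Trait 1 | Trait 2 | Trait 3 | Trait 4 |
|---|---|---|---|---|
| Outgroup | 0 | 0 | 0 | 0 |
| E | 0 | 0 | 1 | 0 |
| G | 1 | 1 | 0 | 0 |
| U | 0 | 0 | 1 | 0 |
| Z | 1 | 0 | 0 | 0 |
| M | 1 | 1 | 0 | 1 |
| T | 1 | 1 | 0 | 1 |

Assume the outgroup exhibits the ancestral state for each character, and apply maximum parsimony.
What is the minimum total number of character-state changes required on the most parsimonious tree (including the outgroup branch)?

4

The outgroup has state '0' for every character, so '1' is the derived state throughout.
Trait 1 (derived state '1') is shared by G, M, T, and Z — a synapomorphy uniting that clade.
Trait 2: derived state '1' in G, M, and T only — synapomorphy for {G, M, T}.
Trait 3 (derived state '1') is shared by E and U — a synapomorphy uniting that clade.
Trait 4 (derived state '1') is shared by M and T — a synapomorphy uniting that clade.
Most parsimonious ingroup topology: ((E,U),((G,(M,T)),Z)).
Changes per character on this tree: Trait 1: 1; Trait 2: 1; Trait 3: 1; Trait 4: 1.
Total = 4.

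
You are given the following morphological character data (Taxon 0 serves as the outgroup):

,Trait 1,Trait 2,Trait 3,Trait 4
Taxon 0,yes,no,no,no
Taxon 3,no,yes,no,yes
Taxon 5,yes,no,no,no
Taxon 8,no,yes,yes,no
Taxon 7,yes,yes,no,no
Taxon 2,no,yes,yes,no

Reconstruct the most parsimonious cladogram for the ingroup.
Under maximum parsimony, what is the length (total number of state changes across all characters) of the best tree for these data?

4

Character polarity is set by the outgroup: the derived state is whichever differs from the outgroup's state, so for Trait 1 the derived state is 'no', and for the remaining characters it is 'yes'.
Trait 1 (derived state 'no') is shared by Taxon 2, Taxon 3, and Taxon 8 — a synapomorphy uniting that clade.
Trait 2: derived state 'yes' in Taxon 2, Taxon 3, Taxon 7, and Taxon 8 only — synapomorphy for {Taxon 2, Taxon 3, Taxon 7, Taxon 8}.
Trait 3: derived state 'yes' in Taxon 2 and Taxon 8 only — synapomorphy for {Taxon 2, Taxon 8}.
Trait 4 (derived state 'yes') is unique to Taxon 3 (autapomorphy; uninformative for grouping).
Most parsimonious ingroup topology: (((Taxon 3,(Taxon 8,Taxon 2)),Taxon 7),Taxon 5).
Changes per character on this tree: Trait 1: 1; Trait 2: 1; Trait 3: 1; Trait 4: 1.
Total = 4.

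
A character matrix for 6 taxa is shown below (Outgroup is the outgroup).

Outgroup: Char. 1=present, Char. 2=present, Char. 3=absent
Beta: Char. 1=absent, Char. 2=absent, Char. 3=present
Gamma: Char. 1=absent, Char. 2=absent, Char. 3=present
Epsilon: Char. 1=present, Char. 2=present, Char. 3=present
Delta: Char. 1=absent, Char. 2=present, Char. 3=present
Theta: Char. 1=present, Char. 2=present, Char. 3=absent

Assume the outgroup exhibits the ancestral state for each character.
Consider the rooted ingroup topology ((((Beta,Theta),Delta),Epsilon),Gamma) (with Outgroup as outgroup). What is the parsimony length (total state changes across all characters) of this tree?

Map each character onto ((((Beta,Theta),Delta),Epsilon),Gamma) (rooted by Outgroup) and count the minimum state changes it requires (Fitch parsimony):
Char. 1: 3; Char. 2: 2; Char. 3: 2.
Total tree length = 7.

7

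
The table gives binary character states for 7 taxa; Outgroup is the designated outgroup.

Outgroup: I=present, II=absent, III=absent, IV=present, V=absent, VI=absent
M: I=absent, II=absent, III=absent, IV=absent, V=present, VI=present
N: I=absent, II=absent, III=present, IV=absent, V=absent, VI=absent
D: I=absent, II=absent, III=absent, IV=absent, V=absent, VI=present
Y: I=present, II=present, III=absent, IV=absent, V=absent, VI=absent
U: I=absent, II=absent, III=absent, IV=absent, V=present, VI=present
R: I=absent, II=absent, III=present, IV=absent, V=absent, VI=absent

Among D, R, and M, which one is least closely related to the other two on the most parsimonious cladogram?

Character polarity is set by the outgroup: the derived state is whichever differs from the outgroup's state, so for I, IV the derived state is 'absent', and for the remaining characters it is 'present'.
I (derived state 'absent') is shared by D, M, N, R, and U — a synapomorphy uniting that clade.
II: derived state 'present' in Y only — an autapomorphy, so it tells us nothing about relationships among taxa.
III (derived state 'present') is shared by N and R — a synapomorphy uniting that clade.
All ingroup taxa share the derived state 'absent' for IV; it defines the ingroup but does not resolve relationships within it.
V (derived state 'present') is shared by M and U — a synapomorphy uniting that clade.
VI: derived state 'present' in D, M, and U only — synapomorphy for {D, M, U}.
Most parsimonious ingroup topology: ((((M,U),D),(N,R)),Y).
D and M share a more recent common ancestor with each other than either does with R, so R is the least closely related of the three.

R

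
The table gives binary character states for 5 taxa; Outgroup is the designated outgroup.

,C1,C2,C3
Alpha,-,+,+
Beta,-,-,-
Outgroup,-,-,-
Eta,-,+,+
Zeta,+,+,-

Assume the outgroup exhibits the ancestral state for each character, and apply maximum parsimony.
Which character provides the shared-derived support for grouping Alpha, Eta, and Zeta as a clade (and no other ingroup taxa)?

The outgroup has state '-' for every character, so '+' is the derived state throughout.
C1 (derived state '+') is unique to Zeta (autapomorphy; uninformative for grouping).
C2 (derived state '+') is shared by Alpha, Eta, and Zeta — a synapomorphy uniting that clade.
C3: derived state '+' in Alpha and Eta only — synapomorphy for {Alpha, Eta}.
Most parsimonious ingroup topology: (Beta,((Alpha,Eta),Zeta)).
The clade {Alpha, Eta, Zeta} is supported by C2: its derived state '+' occurs in exactly those taxa and in no other taxon (including the outgroup).

C2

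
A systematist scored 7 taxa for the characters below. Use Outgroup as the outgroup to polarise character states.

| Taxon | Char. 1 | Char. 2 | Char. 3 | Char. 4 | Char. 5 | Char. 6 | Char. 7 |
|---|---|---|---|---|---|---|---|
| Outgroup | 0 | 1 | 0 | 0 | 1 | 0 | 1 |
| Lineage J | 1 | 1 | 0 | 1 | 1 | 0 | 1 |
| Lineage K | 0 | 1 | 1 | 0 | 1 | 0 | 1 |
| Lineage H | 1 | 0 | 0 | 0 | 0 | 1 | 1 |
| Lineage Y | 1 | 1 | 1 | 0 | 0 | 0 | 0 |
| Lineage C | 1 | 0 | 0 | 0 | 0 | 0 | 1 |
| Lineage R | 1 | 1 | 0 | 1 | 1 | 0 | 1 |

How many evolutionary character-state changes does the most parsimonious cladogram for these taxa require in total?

8

Character polarity is set by the outgroup: the derived state is whichever differs from the outgroup's state, so for Char. 2, Char. 5, Char. 7 the derived state is '0', and for the remaining characters it is '1'.
Only Lineage C, Lineage H, Lineage J, Lineage R, and Lineage Y show the derived state '1' for Char. 1, supporting them as a clade.
Only Lineage C and Lineage H show the derived state '0' for Char. 2, supporting them as a clade.
Char. 3 groups Lineage K and Lineage Y, which is incompatible with the clades supported by the remaining characters; treating it as convergent (homoplasy) costs fewer steps than any alternative tree.
Char. 4: derived state '1' in Lineage J and Lineage R only — synapomorphy for {Lineage J, Lineage R}.
Char. 5 (derived state '0') is shared by Lineage C, Lineage H, and Lineage Y — a synapomorphy uniting that clade.
Char. 6 (derived state '1') is unique to Lineage H (autapomorphy; uninformative for grouping).
Char. 7 (derived state '0') is unique to Lineage Y (autapomorphy; uninformative for grouping).
Most parsimonious ingroup topology: (((Lineage J,Lineage R),((Lineage H,Lineage C),Lineage Y)),Lineage K).
Changes per character on this tree: Char. 1: 1; Char. 2: 1; Char. 3: 2; Char. 4: 1; Char. 5: 1; Char. 6: 1; Char. 7: 1.
Total = 8.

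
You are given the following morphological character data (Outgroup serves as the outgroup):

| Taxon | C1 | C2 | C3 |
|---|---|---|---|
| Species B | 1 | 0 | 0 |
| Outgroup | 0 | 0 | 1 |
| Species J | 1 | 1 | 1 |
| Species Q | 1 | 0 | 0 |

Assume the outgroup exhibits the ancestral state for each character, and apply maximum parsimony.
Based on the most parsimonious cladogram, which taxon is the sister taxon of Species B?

Species Q

Character polarity is set by the outgroup: the derived state is whichever differs from the outgroup's state, so for C3 the derived state is '0', and for the remaining characters it is '1'.
C1 (derived state '1') is shared by all ingroup taxa — unites the whole ingroup.
C2 (derived state '1') is unique to Species J (autapomorphy; uninformative for grouping).
Only Species B and Species Q show the derived state '0' for C3, supporting them as a clade.
Most parsimonious ingroup topology: ((Species B,Species Q),Species J).
Species B and Species Q form a cherry on this tree, so they are sister taxa.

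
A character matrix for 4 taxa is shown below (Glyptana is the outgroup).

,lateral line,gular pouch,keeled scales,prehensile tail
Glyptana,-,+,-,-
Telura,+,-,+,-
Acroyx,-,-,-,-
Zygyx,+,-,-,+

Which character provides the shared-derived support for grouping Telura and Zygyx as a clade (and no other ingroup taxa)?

Character polarity is set by the outgroup: the derived state is whichever differs from the outgroup's state, so for gular pouch the derived state is '-', and for the remaining characters it is '+'.
lateral line (derived state '+') is shared by Telura and Zygyx — a synapomorphy uniting that clade.
gular pouch (derived state '-') is shared by all ingroup taxa — unites the whole ingroup.
keeled scales: derived state '+' in Telura only — an autapomorphy, so it tells us nothing about relationships among taxa.
prehensile tail: derived state '+' in Zygyx only — an autapomorphy, so it tells us nothing about relationships among taxa.
Most parsimonious ingroup topology: ((Telura,Zygyx),Acroyx).
The clade {Telura, Zygyx} is supported by lateral line: its derived state '+' occurs in exactly those taxa and in no other taxon (including the outgroup).

lateral line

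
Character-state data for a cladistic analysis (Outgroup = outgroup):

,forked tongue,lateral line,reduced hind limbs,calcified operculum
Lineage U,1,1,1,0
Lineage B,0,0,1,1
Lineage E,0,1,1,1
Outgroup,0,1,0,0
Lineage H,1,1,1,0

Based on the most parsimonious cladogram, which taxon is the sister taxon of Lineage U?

Lineage H

Character polarity is set by the outgroup: the derived state is whichever differs from the outgroup's state, so for lateral line the derived state is '0', and for the remaining characters it is '1'.
forked tongue (derived state '1') is shared by Lineage H and Lineage U — a synapomorphy uniting that clade.
lateral line: derived state '0' in Lineage B only — an autapomorphy, so it tells us nothing about relationships among taxa.
All ingroup taxa share the derived state '1' for reduced hind limbs; it defines the ingroup but does not resolve relationships within it.
calcified operculum (derived state '1') is shared by Lineage B and Lineage E — a synapomorphy uniting that clade.
Most parsimonious ingroup topology: ((Lineage U,Lineage H),(Lineage B,Lineage E)).
Lineage U and Lineage H form a cherry on this tree, so they are sister taxa.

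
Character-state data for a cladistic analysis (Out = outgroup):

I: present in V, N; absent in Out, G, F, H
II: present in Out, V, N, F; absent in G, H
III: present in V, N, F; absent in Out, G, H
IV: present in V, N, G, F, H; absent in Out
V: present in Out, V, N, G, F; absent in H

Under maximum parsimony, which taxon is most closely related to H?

G

Character polarity is set by the outgroup: the derived state is whichever differs from the outgroup's state, so for II, V the derived state is 'absent', and for the remaining characters it is 'present'.
Only N and V show the derived state 'present' for I, supporting them as a clade.
II (derived state 'absent') is shared by G and H — a synapomorphy uniting that clade.
III: derived state 'present' in F, N, and V only — synapomorphy for {F, N, V}.
IV (derived state 'present') is shared by all ingroup taxa — unites the whole ingroup.
V: derived state 'absent' in H only — an autapomorphy, so it tells us nothing about relationships among taxa.
Most parsimonious ingroup topology: (((V,N),F),(G,H)).
H and G form a cherry on this tree, so they are sister taxa.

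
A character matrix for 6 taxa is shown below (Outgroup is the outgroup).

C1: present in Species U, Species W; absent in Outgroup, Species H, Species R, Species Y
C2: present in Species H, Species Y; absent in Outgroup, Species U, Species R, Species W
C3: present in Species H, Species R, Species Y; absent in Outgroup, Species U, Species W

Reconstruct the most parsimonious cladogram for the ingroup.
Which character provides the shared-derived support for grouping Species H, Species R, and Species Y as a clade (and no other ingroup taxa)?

The outgroup has state 'absent' for every character, so 'present' is the derived state throughout.
Only Species U and Species W show the derived state 'present' for C1, supporting them as a clade.
C2 (derived state 'present') is shared by Species H and Species Y — a synapomorphy uniting that clade.
Only Species H, Species R, and Species Y show the derived state 'present' for C3, supporting them as a clade.
Most parsimonious ingroup topology: ((Species U,Species W),((Species H,Species Y),Species R)).
The clade {Species H, Species R, Species Y} is supported by C3: its derived state 'present' occurs in exactly those taxa and in no other taxon (including the outgroup).

C3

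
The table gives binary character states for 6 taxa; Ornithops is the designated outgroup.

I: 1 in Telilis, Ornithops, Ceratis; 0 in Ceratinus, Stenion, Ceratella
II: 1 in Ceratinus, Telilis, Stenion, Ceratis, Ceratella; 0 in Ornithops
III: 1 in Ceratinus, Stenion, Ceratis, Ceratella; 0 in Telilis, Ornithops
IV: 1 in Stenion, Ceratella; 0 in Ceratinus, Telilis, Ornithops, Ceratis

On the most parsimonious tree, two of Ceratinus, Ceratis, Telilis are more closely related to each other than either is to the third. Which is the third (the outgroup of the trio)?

Character polarity is set by the outgroup: the derived state is whichever differs from the outgroup's state, so for I the derived state is '0', and for the remaining characters it is '1'.
I (derived state '0') is shared by Ceratella, Ceratinus, and Stenion — a synapomorphy uniting that clade.
II (derived state '1') is shared by all ingroup taxa — unites the whole ingroup.
Only Ceratella, Ceratinus, Ceratis, and Stenion show the derived state '1' for III, supporting them as a clade.
IV (derived state '1') is shared by Ceratella and Stenion — a synapomorphy uniting that clade.
Most parsimonious ingroup topology: (Telilis,(((Stenion,Ceratella),Ceratinus),Ceratis)).
Ceratinus and Ceratis share a more recent common ancestor with each other than either does with Telilis, so Telilis is the least closely related of the three.

Telilis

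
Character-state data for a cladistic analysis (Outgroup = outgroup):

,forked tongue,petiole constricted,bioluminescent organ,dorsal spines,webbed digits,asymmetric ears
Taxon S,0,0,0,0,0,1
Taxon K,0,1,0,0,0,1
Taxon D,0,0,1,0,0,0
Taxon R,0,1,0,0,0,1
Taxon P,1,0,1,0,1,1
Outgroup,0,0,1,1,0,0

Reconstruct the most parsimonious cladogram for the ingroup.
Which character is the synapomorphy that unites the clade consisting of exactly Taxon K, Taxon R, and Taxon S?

bioluminescent organ

Character polarity is set by the outgroup: the derived state is whichever differs from the outgroup's state, so for bioluminescent organ, dorsal spines the derived state is '0', and for the remaining characters it is '1'.
forked tongue: derived state '1' in Taxon P only — an autapomorphy, so it tells us nothing about relationships among taxa.
petiole constricted (derived state '1') is shared by Taxon K and Taxon R — a synapomorphy uniting that clade.
Only Taxon K, Taxon R, and Taxon S show the derived state '0' for bioluminescent organ, supporting them as a clade.
dorsal spines (derived state '0') is shared by all ingroup taxa — unites the whole ingroup.
webbed digits: derived state '1' in Taxon P only — an autapomorphy, so it tells us nothing about relationships among taxa.
Only Taxon K, Taxon P, Taxon R, and Taxon S show the derived state '1' for asymmetric ears, supporting them as a clade.
Most parsimonious ingroup topology: (((Taxon S,(Taxon K,Taxon R)),Taxon P),Taxon D).
The clade {Taxon K, Taxon R, Taxon S} is supported by bioluminescent organ: its derived state '0' occurs in exactly those taxa and in no other taxon (including the outgroup).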